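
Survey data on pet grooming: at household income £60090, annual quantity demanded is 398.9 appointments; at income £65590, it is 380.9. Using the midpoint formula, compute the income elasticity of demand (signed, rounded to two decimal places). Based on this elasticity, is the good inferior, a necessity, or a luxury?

-0.53; inferior

%ΔQ = (380.9 − 398.9)/[( 398.9 + 380.9)/2] = -18/389.9 = -0.046165…
%ΔIncome = (65590 − 60090)/[( 60090 + 65590)/2] = 5500/62840 = 0.087523…
E_income = (-18/389.9) / (5500/62840) = -0.5274…
E_income < 0 ⇒ inferior good.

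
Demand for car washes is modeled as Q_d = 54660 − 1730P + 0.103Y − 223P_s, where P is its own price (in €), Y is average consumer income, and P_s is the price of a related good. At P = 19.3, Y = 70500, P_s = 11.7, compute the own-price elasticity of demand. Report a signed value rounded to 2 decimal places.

-1.29

At the given values, Q_d = 54660 − 1730(19.3) + 0.103(70500) − 223(11.7) = 25923.4.
∂Q_d/∂P = −1730.
E = (-1730) × (19.3/25923.4) = -1.2879…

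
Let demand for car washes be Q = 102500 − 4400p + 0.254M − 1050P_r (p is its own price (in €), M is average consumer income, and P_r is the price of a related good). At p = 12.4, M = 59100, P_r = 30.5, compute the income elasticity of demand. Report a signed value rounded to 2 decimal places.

0.49

At the given values, Q = 102500 − 4400(12.4) + 0.254(59100) − 1050(30.5) = 30926.4.
∂Q/∂M = 0.254.
E = (0.254) × (59100/30926.4) = 0.4853…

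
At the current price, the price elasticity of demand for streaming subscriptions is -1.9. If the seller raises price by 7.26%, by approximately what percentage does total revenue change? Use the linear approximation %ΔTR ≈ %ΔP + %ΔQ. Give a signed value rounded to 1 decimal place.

%ΔQ ≈ Ed × %ΔP = (-1.9) × (+7.26%) = -13.7940%
%ΔTR ≈ %ΔP + %ΔQ = (+7.26%) + (-13.7940%) = -6.5340%

-6.5%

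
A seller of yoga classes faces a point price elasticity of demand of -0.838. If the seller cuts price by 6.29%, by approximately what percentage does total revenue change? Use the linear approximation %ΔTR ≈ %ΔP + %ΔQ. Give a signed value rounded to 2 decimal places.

-1.02%

%ΔQ ≈ Ed × %ΔP = (-0.838) × (-6.29%) = +5.2710%
%ΔTR ≈ %ΔP + %ΔQ = (-6.29%) + (+5.2710%) = -1.0190%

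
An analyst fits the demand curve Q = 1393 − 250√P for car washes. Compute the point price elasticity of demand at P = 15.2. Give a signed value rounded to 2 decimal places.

dQ/dP = −250/(2√P) = -32.0618. At P = 15.2, Q = 418.321.
Ed = (dQ/dP)·(P/Q) = (-32.0618) × (15.2/418.321) = -1.1649…

-1.16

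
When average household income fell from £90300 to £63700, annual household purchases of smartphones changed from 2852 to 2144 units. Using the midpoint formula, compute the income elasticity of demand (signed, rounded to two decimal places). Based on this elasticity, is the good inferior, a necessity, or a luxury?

0.82; necessity

%ΔQ = (2144 − 2852)/[( 2852 + 2144)/2] = -708/2498 = -0.283426…
%ΔIncome = (63700 − 90300)/[( 90300 + 63700)/2] = -26600/77000 = -0.345454…
E_income = (-708/2498) / (-26600/77000) = 0.8204…
0 < E_income < 1 ⇒ normal good, necessity.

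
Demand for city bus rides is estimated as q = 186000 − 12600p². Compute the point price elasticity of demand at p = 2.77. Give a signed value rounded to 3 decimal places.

-2.165

dq/dp = −2·12600·p = -69804. At p = 2.77, q = 89321.46.
Ed = (dq/dp)·(p/q) = (-69804) × (2.77/89321.46) = -2.16473…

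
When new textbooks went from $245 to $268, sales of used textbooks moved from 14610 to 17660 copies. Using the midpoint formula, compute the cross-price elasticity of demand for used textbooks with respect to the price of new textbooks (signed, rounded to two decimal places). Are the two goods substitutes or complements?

2.11; substitutes

%ΔQ_{used textbooks} = (17660 − 14610)/avg = 3050/16135 = 0.189030…
%ΔP_{new textbooks} = (268 − 245)/avg = 23/256.5 = 0.089668…
E_cross = (3050/16135) / (23/256.5) = 2.1080…
E_cross > 0 ⇒ the goods are substitutes.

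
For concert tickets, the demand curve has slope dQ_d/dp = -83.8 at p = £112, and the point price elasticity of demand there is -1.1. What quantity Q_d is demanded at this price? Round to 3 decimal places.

8532.364

Ed = (dQ_d/dp)·(p/Q_d) ⇒ Q_d = (dQ_d/dp)·p/Ed = (-83.8)·112/(-1.1) = 8532.36363…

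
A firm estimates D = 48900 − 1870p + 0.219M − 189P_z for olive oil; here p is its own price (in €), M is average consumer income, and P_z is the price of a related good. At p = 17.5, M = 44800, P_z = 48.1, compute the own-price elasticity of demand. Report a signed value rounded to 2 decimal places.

-1.94

At the given values, D = 48900 − 1870(17.5) + 0.219(44800) − 189(48.1) = 16895.3.
∂D/∂p = −1870.
E = (-1870) × (17.5/16895.3) = -1.9369…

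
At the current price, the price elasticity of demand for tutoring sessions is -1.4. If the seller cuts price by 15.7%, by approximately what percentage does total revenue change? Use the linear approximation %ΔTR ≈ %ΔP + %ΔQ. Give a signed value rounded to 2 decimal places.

+6.28%

%ΔQ ≈ Ed × %ΔP = (-1.4) × (-15.7%) = +21.9800%
%ΔTR ≈ %ΔP + %ΔQ = (-15.7%) + (+21.9800%) = +6.2800%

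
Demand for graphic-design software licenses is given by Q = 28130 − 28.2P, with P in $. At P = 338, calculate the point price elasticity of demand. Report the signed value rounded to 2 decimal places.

dQ/dP = −28.2. At P = 338, Q = 28130 − 28.2(338) = 18598.4.
Ed = (dQ/dP)·(P/Q) = −28.2 × (338/18598.4) = -0.5124…

-0.51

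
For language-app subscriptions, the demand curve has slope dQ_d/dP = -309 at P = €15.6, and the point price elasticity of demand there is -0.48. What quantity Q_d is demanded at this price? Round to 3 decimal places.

10042.500

Ed = (dQ_d/dP)·(P/Q_d) ⇒ Q_d = (dQ_d/dP)·P/Ed = (-309)·15.6/(-0.48) = 10042.5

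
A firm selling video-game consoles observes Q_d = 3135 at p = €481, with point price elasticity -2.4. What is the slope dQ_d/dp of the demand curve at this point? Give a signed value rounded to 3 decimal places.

Ed = (dQ_d/dp)·(p/Q_d) ⇒ dQ_d/dp = Ed·Q_d/p = (-2.4)·3135/481 = -15.64241…

-15.642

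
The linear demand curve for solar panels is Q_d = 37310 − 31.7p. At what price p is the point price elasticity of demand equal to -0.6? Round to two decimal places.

Ed = −31.7p/(37310 − 31.7p). Set this equal to -0.6:
31.7p = 0.6·(37310 − 31.7p) ⇒ 31.7p(1 + 0.6) = 0.6·37310
p = 0.6·37310 / (31.7·1.6) = 441.3643…

441.36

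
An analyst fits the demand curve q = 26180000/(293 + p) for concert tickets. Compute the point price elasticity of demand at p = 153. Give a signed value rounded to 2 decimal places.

-0.34

dq/dp = −26180000/(293 + p)² = -131.613. At p = 153, q = 58699.6.
Ed = (dq/dp)·(p/q) = (-131.613) × (153/58699.6) = -0.3430…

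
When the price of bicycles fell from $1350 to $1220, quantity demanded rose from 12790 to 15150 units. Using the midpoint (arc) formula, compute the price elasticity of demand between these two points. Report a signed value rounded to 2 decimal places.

-1.67

%ΔQ = (15150 − 12790) / [(12790 + 15150)/2] = 2360/13970 = 0.168933…
%ΔP = (1220 − 1350) / [(1350 + 1220)/2] = -130/1285 = -0.101167…
Arc Ed = %ΔQ / %ΔP = (2360/13970) / (-130/1285) = -1.6698…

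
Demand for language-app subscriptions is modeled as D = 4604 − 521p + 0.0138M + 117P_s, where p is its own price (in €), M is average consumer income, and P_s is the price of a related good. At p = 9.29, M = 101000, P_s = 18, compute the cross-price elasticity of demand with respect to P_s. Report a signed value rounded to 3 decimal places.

At the given values, D = 4604 − 521(9.29) + 0.0138(101000) + 117(18) = 3263.71.
∂D/∂P_s = 117.
E = (117) × (18/3263.71) = 0.64527…

0.645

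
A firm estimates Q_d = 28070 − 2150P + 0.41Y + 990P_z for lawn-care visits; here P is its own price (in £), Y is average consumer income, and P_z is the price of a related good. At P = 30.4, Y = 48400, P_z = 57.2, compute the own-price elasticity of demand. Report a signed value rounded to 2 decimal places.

At the given values, Q_d = 28070 − 2150(30.4) + 0.41(48400) + 990(57.2) = 39182.
∂Q_d/∂P = −2150.
E = (-2150) × (30.4/39182) = -1.6681…

-1.67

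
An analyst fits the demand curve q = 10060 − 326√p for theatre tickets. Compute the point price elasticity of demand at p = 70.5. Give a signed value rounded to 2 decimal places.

dq/dp = −326/(2√p) = -19.413. At p = 70.5, q = 7322.76.
Ed = (dq/dp)·(p/q) = (-19.413) × (70.5/7322.76) = -0.1868…

-0.19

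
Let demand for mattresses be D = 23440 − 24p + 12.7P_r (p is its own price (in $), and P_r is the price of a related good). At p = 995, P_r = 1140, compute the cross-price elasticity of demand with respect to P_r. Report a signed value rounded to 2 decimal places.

At the given values, D = 23440 − 24(995) + 12.7(1140) = 14038.
∂D/∂P_r = 12.7.
E = (12.7) × (1140/14038) = 1.0313…

1.03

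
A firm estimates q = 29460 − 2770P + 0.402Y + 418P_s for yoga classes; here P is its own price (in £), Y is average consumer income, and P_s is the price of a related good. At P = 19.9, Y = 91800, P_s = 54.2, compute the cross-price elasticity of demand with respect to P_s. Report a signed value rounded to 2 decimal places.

At the given values, q = 29460 − 2770(19.9) + 0.402(91800) + 418(54.2) = 33896.2.
∂q/∂P_s = 418.
E = (418) × (54.2/33896.2) = 0.6683…

0.67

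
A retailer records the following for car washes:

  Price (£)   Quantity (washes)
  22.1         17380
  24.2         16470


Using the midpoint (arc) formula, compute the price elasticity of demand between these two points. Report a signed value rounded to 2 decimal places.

-0.59

%ΔQ = (16470 − 17380) / [(17380 + 16470)/2] = -910/16925 = -0.053766…
%ΔP = (24.2 − 22.1) / [(22.1 + 24.2)/2] = 2.1/23.15 = 0.090712…
Arc Ed = %ΔQ / %ΔP = (-910/16925) / (2.1/23.15) = -0.5927…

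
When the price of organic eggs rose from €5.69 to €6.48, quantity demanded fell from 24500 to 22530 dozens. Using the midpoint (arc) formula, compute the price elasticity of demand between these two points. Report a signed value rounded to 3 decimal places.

%ΔQ = (22530 − 24500) / [(24500 + 22530)/2] = -1970/23515 = -0.083776…
%ΔP = (6.48 − 5.69) / [(5.69 + 6.48)/2] = 0.79/6.085 = 0.129827…
Arc Ed = %ΔQ / %ΔP = (-1970/23515) / (0.79/6.085) = -0.64528…

-0.645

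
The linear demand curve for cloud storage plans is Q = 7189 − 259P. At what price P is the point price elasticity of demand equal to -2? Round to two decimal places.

Ed = −259P/(7189 − 259P). Set this equal to -2:
259P = 2·(7189 − 259P) ⇒ 259P(1 + 2) = 2·7189
P = 2·7189 / (259·3) = 18.5045…

18.50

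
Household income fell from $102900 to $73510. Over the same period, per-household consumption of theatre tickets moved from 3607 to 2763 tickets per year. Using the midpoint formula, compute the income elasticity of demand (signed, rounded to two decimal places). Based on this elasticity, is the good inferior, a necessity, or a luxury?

0.80; necessity

%ΔQ = (2763 − 3607)/[( 3607 + 2763)/2] = -844/3185 = -0.264992…
%ΔIncome = (73510 − 102900)/[( 102900 + 73510)/2] = -29390/88205 = -0.333201…
E_income = (-844/3185) / (-29390/88205) = 0.7952…
0 < E_income < 1 ⇒ normal good, necessity.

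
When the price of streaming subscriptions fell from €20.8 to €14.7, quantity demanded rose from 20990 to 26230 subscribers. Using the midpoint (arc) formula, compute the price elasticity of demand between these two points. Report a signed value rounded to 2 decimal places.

-0.65

%ΔQ = (26230 − 20990) / [(20990 + 26230)/2] = 5240/23610 = 0.221939…
%ΔP = (14.7 − 20.8) / [(20.8 + 14.7)/2] = -6.1/17.75 = -0.343661…
Arc Ed = %ΔQ / %ΔP = (5240/23610) / (-6.1/17.75) = -0.6458…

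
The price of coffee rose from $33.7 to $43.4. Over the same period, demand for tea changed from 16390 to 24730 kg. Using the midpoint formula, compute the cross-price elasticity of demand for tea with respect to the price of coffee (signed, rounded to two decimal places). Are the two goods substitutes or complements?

1.61; substitutes

%ΔQ_{tea} = (24730 − 16390)/avg = 8340/20560 = 0.405642…
%ΔP_{coffee} = (43.4 − 33.7)/avg = 9.7/38.55 = 0.251621…
E_cross = (8340/20560) / (9.7/38.55) = 1.6121…
E_cross > 0 ⇒ the goods are substitutes.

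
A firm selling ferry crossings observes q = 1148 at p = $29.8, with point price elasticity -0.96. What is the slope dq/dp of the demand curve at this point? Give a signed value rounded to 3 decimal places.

Ed = (dq/dp)·(p/q) ⇒ dq/dp = Ed·q/p = (-0.96)·1148/29.8 = -36.98255…

-36.983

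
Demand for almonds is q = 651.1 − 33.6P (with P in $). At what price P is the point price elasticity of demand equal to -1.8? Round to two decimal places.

12.46

Ed = −33.6P/(651.1 − 33.6P). Set this equal to -1.8:
33.6P = 1.8·(651.1 − 33.6P) ⇒ 33.6P(1 + 1.8) = 1.8·651.1
P = 1.8·651.1 / (33.6·2.8) = 12.4572…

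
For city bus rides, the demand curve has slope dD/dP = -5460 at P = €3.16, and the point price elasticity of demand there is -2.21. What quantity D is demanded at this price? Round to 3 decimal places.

Ed = (dD/dP)·(P/D) ⇒ D = (dD/dP)·P/Ed = (-5460)·3.16/(-2.21) = 7807.05882…

7807.059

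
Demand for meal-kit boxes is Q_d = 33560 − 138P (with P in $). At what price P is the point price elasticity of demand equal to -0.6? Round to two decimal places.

91.20

Ed = −138P/(33560 − 138P). Set this equal to -0.6:
138P = 0.6·(33560 − 138P) ⇒ 138P(1 + 0.6) = 0.6·33560
P = 0.6·33560 / (138·1.6) = 91.1956…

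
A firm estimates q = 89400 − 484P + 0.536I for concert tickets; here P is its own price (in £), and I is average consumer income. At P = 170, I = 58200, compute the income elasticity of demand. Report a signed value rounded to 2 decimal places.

At the given values, q = 89400 − 484(170) + 0.536(58200) = 38315.2.
∂q/∂I = 0.536.
E = (0.536) × (58200/38315.2) = 0.8141…

0.81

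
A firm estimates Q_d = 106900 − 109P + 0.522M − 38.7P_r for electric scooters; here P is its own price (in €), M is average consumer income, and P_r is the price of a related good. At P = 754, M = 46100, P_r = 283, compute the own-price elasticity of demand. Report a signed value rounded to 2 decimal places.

-2.17

At the given values, Q_d = 106900 − 109(754) + 0.522(46100) − 38.7(283) = 37826.1.
∂Q_d/∂P = −109.
E = (-109) × (754/37826.1) = -2.1727…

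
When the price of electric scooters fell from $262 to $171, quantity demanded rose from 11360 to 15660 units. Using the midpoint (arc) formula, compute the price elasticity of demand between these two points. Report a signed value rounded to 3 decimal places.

-0.757

%ΔQ = (15660 − 11360) / [(11360 + 15660)/2] = 4300/13510 = 0.318282…
%ΔP = (171 − 262) / [(262 + 171)/2] = -91/216.5 = -0.420323…
Arc Ed = %ΔQ / %ΔP = (4300/13510) / (-91/216.5) = -0.75723…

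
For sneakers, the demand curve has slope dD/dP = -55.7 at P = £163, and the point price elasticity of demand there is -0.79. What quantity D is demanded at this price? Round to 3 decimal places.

Ed = (dD/dP)·(P/D) ⇒ D = (dD/dP)·P/Ed = (-55.7)·163/(-0.79) = 11492.53164…

11492.532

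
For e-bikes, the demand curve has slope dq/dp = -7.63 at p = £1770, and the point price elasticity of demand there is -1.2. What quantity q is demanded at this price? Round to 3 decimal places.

11254.250

Ed = (dq/dp)·(p/q) ⇒ q = (dq/dp)·p/Ed = (-7.63)·1770/(-1.2) = 11254.25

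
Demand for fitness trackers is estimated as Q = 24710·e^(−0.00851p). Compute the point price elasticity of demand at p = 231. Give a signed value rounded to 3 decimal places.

dQ/dp = −0.00851·Q = -29.4484. At p = 231, Q = 3460.45.
Ed = (dQ/dp)·(p/Q) = (-29.4484) × (231/3460.45) = -1.96581

-1.966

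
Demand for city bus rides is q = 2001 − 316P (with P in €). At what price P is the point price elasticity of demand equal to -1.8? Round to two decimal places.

4.07

Ed = −316P/(2001 − 316P). Set this equal to -1.8:
316P = 1.8·(2001 − 316P) ⇒ 316P(1 + 1.8) = 1.8·2001
P = 1.8·2001 / (316·2.8) = 4.0707…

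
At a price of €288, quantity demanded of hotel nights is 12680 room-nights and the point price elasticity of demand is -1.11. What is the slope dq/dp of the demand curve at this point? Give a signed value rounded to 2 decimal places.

-48.87

Ed = (dq/dp)·(p/q) ⇒ dq/dp = Ed·q/p = (-1.11)·12680/288 = -48.8708…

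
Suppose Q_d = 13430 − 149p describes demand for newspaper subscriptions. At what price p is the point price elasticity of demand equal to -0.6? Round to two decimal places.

33.80

Ed = −149p/(13430 − 149p). Set this equal to -0.6:
149p = 0.6·(13430 − 149p) ⇒ 149p(1 + 0.6) = 0.6·13430
p = 0.6·13430 / (149·1.6) = 33.8003…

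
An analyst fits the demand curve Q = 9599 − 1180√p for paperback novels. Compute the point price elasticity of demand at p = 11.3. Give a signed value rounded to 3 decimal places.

-0.352

dQ/dp = −1180/(2√p) = -175.514. At p = 11.3, Q = 5632.37.
Ed = (dQ/dp)·(p/Q) = (-175.514) × (11.3/5632.37) = -0.35212…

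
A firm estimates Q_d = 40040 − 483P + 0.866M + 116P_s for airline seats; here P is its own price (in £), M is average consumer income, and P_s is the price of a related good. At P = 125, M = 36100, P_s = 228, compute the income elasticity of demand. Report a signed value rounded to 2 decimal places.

0.84

At the given values, Q_d = 40040 − 483(125) + 0.866(36100) + 116(228) = 37375.6.
∂Q_d/∂M = 0.866.
E = (0.866) × (36100/37375.6) = 0.8364…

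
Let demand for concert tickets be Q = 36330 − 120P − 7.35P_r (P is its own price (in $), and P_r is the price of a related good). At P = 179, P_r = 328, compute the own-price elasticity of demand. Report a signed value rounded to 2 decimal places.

-1.73

At the given values, Q = 36330 − 120(179) − 7.35(328) = 12439.2.
∂Q/∂P = −120.
E = (-120) × (179/12439.2) = -1.7267…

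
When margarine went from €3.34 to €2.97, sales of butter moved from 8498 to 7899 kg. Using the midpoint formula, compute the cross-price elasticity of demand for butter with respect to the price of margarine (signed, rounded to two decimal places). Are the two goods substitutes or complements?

0.62; substitutes

%ΔQ_{butter} = (7899 − 8498)/avg = -599/8198.5 = -0.073062…
%ΔP_{margarine} = (2.97 − 3.34)/avg = -0.37/3.155 = -0.117274…
E_cross = (-599/8198.5) / (-0.37/3.155) = 0.6230…
E_cross > 0 ⇒ the goods are substitutes.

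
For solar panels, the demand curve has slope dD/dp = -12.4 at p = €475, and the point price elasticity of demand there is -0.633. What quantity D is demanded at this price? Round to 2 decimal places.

Ed = (dD/dp)·(p/D) ⇒ D = (dD/dp)·p/Ed = (-12.4)·475/(-0.633) = 9304.8973…

9304.90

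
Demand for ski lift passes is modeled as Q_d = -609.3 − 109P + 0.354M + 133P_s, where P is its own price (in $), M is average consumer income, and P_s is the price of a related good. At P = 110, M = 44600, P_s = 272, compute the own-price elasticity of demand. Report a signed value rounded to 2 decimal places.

At the given values, Q_d = -609.3 − 109(110) + 0.354(44600) + 133(272) = 39365.1.
∂Q_d/∂P = −109.
E = (-109) × (110/39365.1) = -0.3045…

-0.30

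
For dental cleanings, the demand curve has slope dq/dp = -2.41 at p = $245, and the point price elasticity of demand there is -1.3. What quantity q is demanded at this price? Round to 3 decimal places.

Ed = (dq/dp)·(p/q) ⇒ q = (dq/dp)·p/Ed = (-2.41)·245/(-1.3) = 454.19230…

454.192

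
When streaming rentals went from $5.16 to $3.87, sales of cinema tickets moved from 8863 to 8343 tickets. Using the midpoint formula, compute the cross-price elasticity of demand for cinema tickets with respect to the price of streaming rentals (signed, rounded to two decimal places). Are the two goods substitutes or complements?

0.21; substitutes

%ΔQ_{cinema tickets} = (8343 − 8863)/avg = -520/8603 = -0.060444…
%ΔP_{streaming rentals} = (3.87 − 5.16)/avg = -1.29/4.515 = -0.285714…
E_cross = (-520/8603) / (-1.29/4.515) = 0.2115…
E_cross > 0 ⇒ the goods are substitutes.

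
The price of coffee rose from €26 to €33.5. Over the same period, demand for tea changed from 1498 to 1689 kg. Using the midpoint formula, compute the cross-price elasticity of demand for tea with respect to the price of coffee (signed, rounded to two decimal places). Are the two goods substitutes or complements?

%ΔQ_{tea} = (1689 − 1498)/avg = 191/1593.5 = 0.119861…
%ΔP_{coffee} = (33.5 − 26)/avg = 7.5/29.75 = 0.252100…
E_cross = (191/1593.5) / (7.5/29.75) = 0.4754…
E_cross > 0 ⇒ the goods are substitutes.

0.48; substitutes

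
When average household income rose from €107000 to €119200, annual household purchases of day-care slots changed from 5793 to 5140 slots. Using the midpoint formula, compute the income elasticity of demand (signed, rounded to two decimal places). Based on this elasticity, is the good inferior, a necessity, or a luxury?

-1.11; inferior

%ΔQ = (5140 − 5793)/[( 5793 + 5140)/2] = -653/5466.5 = -0.119454…
%ΔIncome = (119200 − 107000)/[( 107000 + 119200)/2] = 12200/113100 = 0.107869…
E_income = (-653/5466.5) / (12200/113100) = -1.1074…
E_income < 0 ⇒ inferior good.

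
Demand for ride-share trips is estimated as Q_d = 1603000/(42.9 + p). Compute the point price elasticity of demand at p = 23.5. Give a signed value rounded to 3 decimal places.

-0.354

dQ_d/dp = −1603000/(42.9 + p)² = -363.578. At p = 23.5, Q_d = 24141.6.
Ed = (dQ_d/dp)·(p/Q_d) = (-363.578) × (23.5/24141.6) = -0.35391…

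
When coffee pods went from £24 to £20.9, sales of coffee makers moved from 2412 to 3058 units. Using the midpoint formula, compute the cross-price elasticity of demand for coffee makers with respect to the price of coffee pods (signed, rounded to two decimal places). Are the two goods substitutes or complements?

-1.71; complements

%ΔQ_{coffee makers} = (3058 − 2412)/avg = 646/2735 = 0.236197…
%ΔP_{coffee pods} = (20.9 − 24)/avg = -3.1/22.45 = -0.138084…
E_cross = (646/2735) / (-3.1/22.45) = -1.7105…
E_cross < 0 ⇒ the goods are complements.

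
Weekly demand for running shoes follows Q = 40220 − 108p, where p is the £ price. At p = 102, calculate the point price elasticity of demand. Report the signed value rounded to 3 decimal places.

dQ/dp = −108. At p = 102, Q = 40220 − 108(102) = 29204.
Ed = (dQ/dp)·(p/Q) = −108 × (102/29204) = -0.37720…

-0.377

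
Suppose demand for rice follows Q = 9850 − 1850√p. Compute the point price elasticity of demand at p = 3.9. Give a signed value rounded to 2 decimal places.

dQ/dp = −1850/(2√p) = -468.392. At p = 3.9, Q = 6196.54.
Ed = (dQ/dp)·(p/Q) = (-468.392) × (3.9/6196.54) = -0.2947…

-0.29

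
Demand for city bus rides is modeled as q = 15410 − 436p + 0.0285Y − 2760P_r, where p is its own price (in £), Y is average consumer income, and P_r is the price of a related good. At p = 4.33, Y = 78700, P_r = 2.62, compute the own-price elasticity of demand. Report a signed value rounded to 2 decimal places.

-0.22

At the given values, q = 15410 − 436(4.33) + 0.0285(78700) − 2760(2.62) = 8533.87.
∂q/∂p = −436.
E = (-436) × (4.33/8533.87) = -0.2212…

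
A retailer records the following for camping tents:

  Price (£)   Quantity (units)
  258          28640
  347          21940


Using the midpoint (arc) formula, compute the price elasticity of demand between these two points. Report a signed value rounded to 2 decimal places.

-0.90

%ΔQ = (21940 − 28640) / [(28640 + 21940)/2] = -6700/25290 = -0.264926…
%ΔP = (347 − 258) / [(258 + 347)/2] = 89/302.5 = 0.294214…
Arc Ed = %ΔQ / %ΔP = (-6700/25290) / (89/302.5) = -0.9004…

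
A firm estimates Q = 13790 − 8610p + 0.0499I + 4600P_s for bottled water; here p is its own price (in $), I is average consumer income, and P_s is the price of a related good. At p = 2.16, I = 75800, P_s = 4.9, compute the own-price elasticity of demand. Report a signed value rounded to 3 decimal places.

-0.864

At the given values, Q = 13790 − 8610(2.16) + 0.0499(75800) + 4600(4.9) = 21514.82.
∂Q/∂p = −8610.
E = (-8610) × (2.16/21514.82) = -0.86440…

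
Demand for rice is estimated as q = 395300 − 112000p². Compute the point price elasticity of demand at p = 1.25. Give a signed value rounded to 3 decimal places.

dq/dp = −2·112000·p = -280000. At p = 1.25, q = 220300.
Ed = (dq/dp)·(p/q) = (-280000) × (1.25/220300) = -1.58874…

-1.589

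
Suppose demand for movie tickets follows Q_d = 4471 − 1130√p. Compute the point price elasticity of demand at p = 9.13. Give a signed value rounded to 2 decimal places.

dQ_d/dp = −1130/(2√p) = -186.988. At p = 9.13, Q_d = 1056.6.
Ed = (dQ_d/dp)·(p/Q_d) = (-186.988) × (9.13/1056.6) = -1.6157…

-1.62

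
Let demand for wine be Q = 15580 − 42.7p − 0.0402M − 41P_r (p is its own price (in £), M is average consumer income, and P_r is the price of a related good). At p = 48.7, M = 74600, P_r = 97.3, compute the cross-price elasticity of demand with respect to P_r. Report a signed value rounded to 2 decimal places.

-0.61

At the given values, Q = 15580 − 42.7(48.7) − 0.0402(74600) − 41(97.3) = 6512.29.
∂Q/∂P_r = -41.
E = (-41) × (97.3/6512.29) = -0.6125…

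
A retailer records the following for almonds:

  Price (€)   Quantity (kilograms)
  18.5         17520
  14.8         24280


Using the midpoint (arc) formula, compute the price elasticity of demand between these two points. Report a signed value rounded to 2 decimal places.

-1.46

%ΔQ = (24280 − 17520) / [(17520 + 24280)/2] = 6760/20900 = 0.323444…
%ΔP = (14.8 − 18.5) / [(18.5 + 14.8)/2] = -3.7/16.65 = -0.222222…
Arc Ed = %ΔQ / %ΔP = (6760/20900) / (-3.7/16.65) = -1.4555…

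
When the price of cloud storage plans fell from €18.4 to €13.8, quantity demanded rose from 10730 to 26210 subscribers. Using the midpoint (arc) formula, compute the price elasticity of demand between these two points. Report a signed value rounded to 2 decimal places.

%ΔQ = (26210 − 10730) / [(10730 + 26210)/2] = 15480/18470 = 0.838115…
%ΔP = (13.8 − 18.4) / [(18.4 + 13.8)/2] = -4.6/16.1 = -0.285714…
Arc Ed = %ΔQ / %ΔP = (15480/18470) / (-4.6/16.1) = -2.9334…

-2.93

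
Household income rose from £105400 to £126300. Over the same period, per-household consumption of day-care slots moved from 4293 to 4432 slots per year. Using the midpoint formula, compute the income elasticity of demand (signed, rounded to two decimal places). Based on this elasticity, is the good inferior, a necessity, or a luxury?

0.18; necessity

%ΔQ = (4432 − 4293)/[( 4293 + 4432)/2] = 139/4362.5 = 0.031862…
%ΔIncome = (126300 − 105400)/[( 105400 + 126300)/2] = 20900/115850 = 0.180405…
E_income = (139/4362.5) / (20900/115850) = 0.1766…
0 < E_income < 1 ⇒ normal good, necessity.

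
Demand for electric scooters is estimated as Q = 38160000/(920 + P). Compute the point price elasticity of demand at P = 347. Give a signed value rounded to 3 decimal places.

dQ/dP = −38160000/(920 + P)² = -23.7714. At P = 347, Q = 30118.4.
Ed = (dQ/dP)·(P/Q) = (-23.7714) × (347/30118.4) = -0.27387…

-0.274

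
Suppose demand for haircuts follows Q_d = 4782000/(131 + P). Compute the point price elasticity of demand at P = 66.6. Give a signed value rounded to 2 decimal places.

dQ_d/dP = −4782000/(131 + P)² = -122.472. At P = 66.6, Q_d = 24200.4.
Ed = (dQ_d/dP)·(P/Q_d) = (-122.472) × (66.6/24200.4) = -0.3370…

-0.34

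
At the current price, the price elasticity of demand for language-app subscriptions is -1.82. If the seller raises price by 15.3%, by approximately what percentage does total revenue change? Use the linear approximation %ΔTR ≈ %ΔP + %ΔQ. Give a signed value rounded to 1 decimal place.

%ΔQ ≈ Ed × %ΔP = (-1.82) × (+15.3%) = -27.8460%
%ΔTR ≈ %ΔP + %ΔQ = (+15.3%) + (-27.8460%) = -12.5460%

-12.5%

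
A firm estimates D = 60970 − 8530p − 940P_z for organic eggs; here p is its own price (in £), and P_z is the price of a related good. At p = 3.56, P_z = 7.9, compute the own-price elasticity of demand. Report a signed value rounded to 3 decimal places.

-1.310

At the given values, D = 60970 − 8530(3.56) − 940(7.9) = 23177.2.
∂D/∂p = −8530.
E = (-8530) × (3.56/23177.2) = -1.31020…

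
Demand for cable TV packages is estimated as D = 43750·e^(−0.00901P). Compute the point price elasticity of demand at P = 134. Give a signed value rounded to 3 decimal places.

-1.207

dD/dP = −0.00901·D = -117.859. At P = 134, D = 13080.9.
Ed = (dD/dP)·(P/D) = (-117.859) × (134/13080.9) = -1.20734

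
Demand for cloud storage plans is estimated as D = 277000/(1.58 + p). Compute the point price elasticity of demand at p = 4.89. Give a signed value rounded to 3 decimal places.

-0.756

dD/dp = −277000/(1.58 + p)² = -6617.15. At p = 4.89, D = 42813.
Ed = (dD/dp)·(p/D) = (-6617.15) × (4.89/42813) = -0.75579…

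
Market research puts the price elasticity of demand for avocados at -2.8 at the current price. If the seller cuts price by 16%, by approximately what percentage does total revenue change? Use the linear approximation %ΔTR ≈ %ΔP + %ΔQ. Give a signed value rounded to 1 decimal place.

%ΔQ ≈ Ed × %ΔP = (-2.8) × (-16%) = +44.8000%
%ΔTR ≈ %ΔP + %ΔQ = (-16%) + (+44.8000%) = +28.8000%

+28.8%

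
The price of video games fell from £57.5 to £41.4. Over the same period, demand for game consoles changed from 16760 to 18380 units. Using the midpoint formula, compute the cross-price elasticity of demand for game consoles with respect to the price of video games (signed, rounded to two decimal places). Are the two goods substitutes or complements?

%ΔQ_{game consoles} = (18380 − 16760)/avg = 1620/17570 = 0.092202…
%ΔP_{video games} = (41.4 − 57.5)/avg = -16.1/49.45 = -0.325581…
E_cross = (1620/17570) / (-16.1/49.45) = -0.2831…
E_cross < 0 ⇒ the goods are complements.

-0.28; complements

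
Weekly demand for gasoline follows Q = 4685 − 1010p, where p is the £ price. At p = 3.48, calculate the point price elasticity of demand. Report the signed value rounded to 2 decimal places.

dQ/dp = −1010. At p = 3.48, Q = 4685 − 1010(3.48) = 1170.2.
Ed = (dQ/dp)·(p/Q) = −1010 × (3.48/1170.2) = -3.0035…

-3.00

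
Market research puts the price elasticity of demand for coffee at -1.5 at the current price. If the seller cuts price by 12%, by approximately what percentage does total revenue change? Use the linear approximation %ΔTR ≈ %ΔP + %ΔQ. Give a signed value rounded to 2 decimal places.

%ΔQ ≈ Ed × %ΔP = (-1.5) × (-12%) = +18.0000%
%ΔTR ≈ %ΔP + %ΔQ = (-12%) + (+18.0000%) = +6.0000%

+6.00%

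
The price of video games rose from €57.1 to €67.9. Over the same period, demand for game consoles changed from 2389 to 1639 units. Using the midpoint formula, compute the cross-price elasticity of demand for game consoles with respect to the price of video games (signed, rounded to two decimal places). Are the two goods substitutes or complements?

%ΔQ_{game consoles} = (1639 − 2389)/avg = -750/2014 = -0.372393…
%ΔP_{video games} = (67.9 − 57.1)/avg = 10.8/62.5 = 0.1728
E_cross = (-750/2014) / (10.8/62.5) = -2.1550…
E_cross < 0 ⇒ the goods are complements.

-2.16; complements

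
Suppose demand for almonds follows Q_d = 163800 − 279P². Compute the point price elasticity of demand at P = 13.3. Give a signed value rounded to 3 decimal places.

dQ_d/dP = −2·279·P = -7421.4. At P = 13.3, Q_d = 114447.69.
Ed = (dQ_d/dP)·(P/Q_d) = (-7421.4) × (13.3/114447.69) = -0.86244…

-0.862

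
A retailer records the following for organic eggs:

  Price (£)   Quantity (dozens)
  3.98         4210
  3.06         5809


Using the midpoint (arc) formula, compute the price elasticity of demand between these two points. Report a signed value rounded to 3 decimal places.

-1.221

%ΔQ = (5809 − 4210) / [(4210 + 5809)/2] = 1599/5009.5 = 0.319193…
%ΔP = (3.06 − 3.98) / [(3.98 + 3.06)/2] = -0.92/3.52 = -0.261363…
Arc Ed = %ΔQ / %ΔP = (1599/5009.5) / (-0.92/3.52) = -1.22126…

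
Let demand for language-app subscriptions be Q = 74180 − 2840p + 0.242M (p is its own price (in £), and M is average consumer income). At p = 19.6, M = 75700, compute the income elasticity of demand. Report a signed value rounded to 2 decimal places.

0.50

At the given values, Q = 74180 − 2840(19.6) + 0.242(75700) = 36835.4.
∂Q/∂M = 0.242.
E = (0.242) × (75700/36835.4) = 0.4973…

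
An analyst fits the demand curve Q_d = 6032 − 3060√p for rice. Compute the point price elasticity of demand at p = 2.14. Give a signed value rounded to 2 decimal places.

dQ_d/dp = −3060/(2√p) = -1045.89. At p = 2.14, Q_d = 1555.61.
Ed = (dQ_d/dp)·(p/Q_d) = (-1045.89) × (2.14/1555.61) = -1.4387…

-1.44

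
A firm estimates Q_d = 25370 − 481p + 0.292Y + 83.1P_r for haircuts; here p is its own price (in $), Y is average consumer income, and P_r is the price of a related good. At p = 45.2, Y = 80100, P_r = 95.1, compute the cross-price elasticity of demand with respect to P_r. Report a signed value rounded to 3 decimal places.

0.226

At the given values, Q_d = 25370 − 481(45.2) + 0.292(80100) + 83.1(95.1) = 34920.81.
∂Q_d/∂P_r = 83.1.
E = (83.1) × (95.1/34920.81) = 0.22630…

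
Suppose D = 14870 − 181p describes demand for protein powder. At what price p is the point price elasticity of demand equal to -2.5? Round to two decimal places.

Ed = −181p/(14870 − 181p). Set this equal to -2.5:
181p = 2.5·(14870 − 181p) ⇒ 181p(1 + 2.5) = 2.5·14870
p = 2.5·14870 / (181·3.5) = 58.6819…

58.68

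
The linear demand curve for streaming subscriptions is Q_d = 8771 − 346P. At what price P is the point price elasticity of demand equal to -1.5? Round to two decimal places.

15.21

Ed = −346P/(8771 − 346P). Set this equal to -1.5:
346P = 1.5·(8771 − 346P) ⇒ 346P(1 + 1.5) = 1.5·8771
P = 1.5·8771 / (346·2.5) = 15.2098…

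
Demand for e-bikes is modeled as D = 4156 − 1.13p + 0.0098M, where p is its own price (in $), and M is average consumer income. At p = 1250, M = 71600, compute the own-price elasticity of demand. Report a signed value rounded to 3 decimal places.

-0.410

At the given values, D = 4156 − 1.13(1250) + 0.0098(71600) = 3445.18.
∂D/∂p = −1.13.
E = (-1.13) × (1250/3445.18) = -0.40999…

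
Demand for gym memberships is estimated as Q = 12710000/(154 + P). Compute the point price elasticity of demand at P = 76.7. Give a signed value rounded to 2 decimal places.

-0.33

dQ/dP = −12710000/(154 + P)² = -238.809. At P = 76.7, Q = 55093.2.
Ed = (dQ/dP)·(P/Q) = (-238.809) × (76.7/55093.2) = -0.3324…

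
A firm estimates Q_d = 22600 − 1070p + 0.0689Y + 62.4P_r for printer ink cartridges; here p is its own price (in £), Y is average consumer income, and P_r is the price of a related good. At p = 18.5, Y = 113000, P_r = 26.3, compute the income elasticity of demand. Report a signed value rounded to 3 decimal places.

At the given values, Q_d = 22600 − 1070(18.5) + 0.0689(113000) + 62.4(26.3) = 12231.82.
∂Q_d/∂Y = 0.0689.
E = (0.0689) × (113000/12231.82) = 0.63651…

0.637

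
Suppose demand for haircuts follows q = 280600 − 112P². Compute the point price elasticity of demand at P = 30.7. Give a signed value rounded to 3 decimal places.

dq/dP = −2·112·P = -6876.8. At P = 30.7, q = 175041.12.
Ed = (dq/dP)·(P/q) = (-6876.8) × (30.7/175041.12) = -1.20610…

-1.206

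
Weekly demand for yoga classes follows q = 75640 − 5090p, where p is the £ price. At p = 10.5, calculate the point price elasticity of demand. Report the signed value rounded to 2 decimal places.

dq/dp = −5090. At p = 10.5, q = 75640 − 5090(10.5) = 22195.
Ed = (dq/dp)·(p/q) = −5090 × (10.5/22195) = -2.4079…

-2.41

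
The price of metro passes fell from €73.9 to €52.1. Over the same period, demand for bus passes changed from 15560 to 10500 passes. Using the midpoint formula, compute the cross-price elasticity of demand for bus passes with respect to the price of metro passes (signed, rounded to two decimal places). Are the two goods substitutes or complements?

1.12; substitutes

%ΔQ_{bus passes} = (10500 − 15560)/avg = -5060/13030 = -0.388334…
%ΔP_{metro passes} = (52.1 − 73.9)/avg = -21.8/63 = -0.346031…
E_cross = (-5060/13030) / (-21.8/63) = 1.1222…
E_cross > 0 ⇒ the goods are substitutes.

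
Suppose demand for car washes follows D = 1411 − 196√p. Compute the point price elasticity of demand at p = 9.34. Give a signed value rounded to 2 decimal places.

-0.37

dD/dp = −196/(2√p) = -32.0666. At p = 9.34, D = 811.996.
Ed = (dD/dp)·(p/D) = (-32.0666) × (9.34/811.996) = -0.3688…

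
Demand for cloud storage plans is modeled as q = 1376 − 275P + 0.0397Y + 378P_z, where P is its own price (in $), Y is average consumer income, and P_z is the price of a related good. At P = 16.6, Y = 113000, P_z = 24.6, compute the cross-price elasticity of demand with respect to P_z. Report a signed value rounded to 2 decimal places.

0.88

At the given values, q = 1376 − 275(16.6) + 0.0397(113000) + 378(24.6) = 10595.9.
∂q/∂P_z = 378.
E = (378) × (24.6/10595.9) = 0.8775…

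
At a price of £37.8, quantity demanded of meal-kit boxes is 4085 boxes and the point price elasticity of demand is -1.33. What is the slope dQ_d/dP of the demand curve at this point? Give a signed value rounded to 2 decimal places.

-143.73

Ed = (dQ_d/dP)·(P/Q_d) ⇒ dQ_d/dP = Ed·Q_d/P = (-1.33)·4085/37.8 = -143.7314…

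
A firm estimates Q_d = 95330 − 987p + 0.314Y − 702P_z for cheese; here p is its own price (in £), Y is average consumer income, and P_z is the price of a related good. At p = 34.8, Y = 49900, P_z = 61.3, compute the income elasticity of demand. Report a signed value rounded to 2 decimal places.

At the given values, Q_d = 95330 − 987(34.8) + 0.314(49900) − 702(61.3) = 33618.4.
∂Q_d/∂Y = 0.314.
E = (0.314) × (49900/33618.4) = 0.4660…

0.47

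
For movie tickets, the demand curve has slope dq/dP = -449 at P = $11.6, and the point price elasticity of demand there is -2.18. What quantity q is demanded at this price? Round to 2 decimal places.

2389.17

Ed = (dq/dP)·(P/q) ⇒ q = (dq/dP)·P/Ed = (-449)·11.6/(-2.18) = 2389.1743…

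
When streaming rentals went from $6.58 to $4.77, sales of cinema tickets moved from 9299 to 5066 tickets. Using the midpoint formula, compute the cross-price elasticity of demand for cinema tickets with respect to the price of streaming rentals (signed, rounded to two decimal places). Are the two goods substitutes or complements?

%ΔQ_{cinema tickets} = (5066 − 9299)/avg = -4233/7182.5 = -0.589349…
%ΔP_{streaming rentals} = (4.77 − 6.58)/avg = -1.81/5.675 = -0.318942…
E_cross = (-4233/7182.5) / (-1.81/5.675) = 1.8478…
E_cross > 0 ⇒ the goods are substitutes.

1.85; substitutes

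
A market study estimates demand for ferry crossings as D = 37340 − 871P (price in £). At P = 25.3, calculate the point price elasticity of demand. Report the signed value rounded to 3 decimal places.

dD/dP = −871. At P = 25.3, D = 37340 − 871(25.3) = 15303.7.
Ed = (dD/dP)·(P/D) = −871 × (25.3/15303.7) = -1.43993…

-1.440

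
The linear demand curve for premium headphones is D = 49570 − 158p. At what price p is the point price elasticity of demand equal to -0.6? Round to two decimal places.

117.65

Ed = −158p/(49570 − 158p). Set this equal to -0.6:
158p = 0.6·(49570 − 158p) ⇒ 158p(1 + 0.6) = 0.6·49570
p = 0.6·49570 / (158·1.6) = 117.6503…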